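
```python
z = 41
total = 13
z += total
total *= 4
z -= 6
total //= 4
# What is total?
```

Trace (tracking total):
z = 41  # -> z = 41
total = 13  # -> total = 13
z += total  # -> z = 54
total *= 4  # -> total = 52
z -= 6  # -> z = 48
total //= 4  # -> total = 13

Answer: 13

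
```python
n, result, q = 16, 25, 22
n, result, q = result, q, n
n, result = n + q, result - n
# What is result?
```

Trace (tracking result):
n, result, q = (16, 25, 22)  # -> n = 16, result = 25, q = 22
n, result, q = (result, q, n)  # -> n = 25, result = 22, q = 16
n, result = (n + q, result - n)  # -> n = 41, result = -3

Answer: -3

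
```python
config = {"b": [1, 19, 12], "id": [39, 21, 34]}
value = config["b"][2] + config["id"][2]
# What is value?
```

Trace (tracking value):
config = {'b': [1, 19, 12], 'id': [39, 21, 34]}  # -> config = {'b': [1, 19, 12], 'id': [39, 21, 34]}
value = config['b'][2] + config['id'][2]  # -> value = 46

Answer: 46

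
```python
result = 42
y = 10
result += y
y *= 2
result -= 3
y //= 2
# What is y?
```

Trace (tracking y):
result = 42  # -> result = 42
y = 10  # -> y = 10
result += y  # -> result = 52
y *= 2  # -> y = 20
result -= 3  # -> result = 49
y //= 2  # -> y = 10

Answer: 10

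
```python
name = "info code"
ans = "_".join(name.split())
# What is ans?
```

Answer: 'info_code'

Derivation:
Trace (tracking ans):
name = 'info code'  # -> name = 'info code'
ans = '_'.join(name.split())  # -> ans = 'info_code'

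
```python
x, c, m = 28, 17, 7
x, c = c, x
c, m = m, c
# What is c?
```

Answer: 7

Derivation:
Trace (tracking c):
x, c, m = (28, 17, 7)  # -> x = 28, c = 17, m = 7
x, c = (c, x)  # -> x = 17, c = 28
c, m = (m, c)  # -> c = 7, m = 28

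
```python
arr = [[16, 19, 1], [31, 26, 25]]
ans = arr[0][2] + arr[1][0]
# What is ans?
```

Trace (tracking ans):
arr = [[16, 19, 1], [31, 26, 25]]  # -> arr = [[16, 19, 1], [31, 26, 25]]
ans = arr[0][2] + arr[1][0]  # -> ans = 32

Answer: 32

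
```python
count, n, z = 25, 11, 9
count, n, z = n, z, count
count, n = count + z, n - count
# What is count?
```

Answer: 36

Derivation:
Trace (tracking count):
count, n, z = (25, 11, 9)  # -> count = 25, n = 11, z = 9
count, n, z = (n, z, count)  # -> count = 11, n = 9, z = 25
count, n = (count + z, n - count)  # -> count = 36, n = -2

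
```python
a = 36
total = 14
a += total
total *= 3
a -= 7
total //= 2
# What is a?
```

Trace (tracking a):
a = 36  # -> a = 36
total = 14  # -> total = 14
a += total  # -> a = 50
total *= 3  # -> total = 42
a -= 7  # -> a = 43
total //= 2  # -> total = 21

Answer: 43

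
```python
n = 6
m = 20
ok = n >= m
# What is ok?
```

Answer: False

Derivation:
Trace (tracking ok):
n = 6  # -> n = 6
m = 20  # -> m = 20
ok = n >= m  # -> ok = False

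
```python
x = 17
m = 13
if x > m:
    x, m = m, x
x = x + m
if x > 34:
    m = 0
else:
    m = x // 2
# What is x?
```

Answer: 30

Derivation:
Trace (tracking x):
x = 17  # -> x = 17
m = 13  # -> m = 13
if x > m:  # condition is True
    x, m = (m, x)  # -> x = 13, m = 17
x = x + m  # -> x = 30
if x > 34:  # condition is False
else:
    m = x // 2  # -> m = 15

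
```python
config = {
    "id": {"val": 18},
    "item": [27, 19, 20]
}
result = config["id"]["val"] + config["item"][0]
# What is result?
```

Answer: 45

Derivation:
Trace (tracking result):
config = {'id': {'val': 18}, 'item': [27, 19, 20]}  # -> config = {'id': {'val': 18}, 'item': [27, 19, 20]}
result = config['id']['val'] + config['item'][0]  # -> result = 45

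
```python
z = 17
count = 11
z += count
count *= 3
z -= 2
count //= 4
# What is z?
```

Trace (tracking z):
z = 17  # -> z = 17
count = 11  # -> count = 11
z += count  # -> z = 28
count *= 3  # -> count = 33
z -= 2  # -> z = 26
count //= 4  # -> count = 8

Answer: 26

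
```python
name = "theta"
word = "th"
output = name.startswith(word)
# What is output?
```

Answer: True

Derivation:
Trace (tracking output):
name = 'theta'  # -> name = 'theta'
word = 'th'  # -> word = 'th'
output = name.startswith(word)  # -> output = True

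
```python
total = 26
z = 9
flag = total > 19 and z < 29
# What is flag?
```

Trace (tracking flag):
total = 26  # -> total = 26
z = 9  # -> z = 9
flag = total > 19 and z < 29  # -> flag = True

Answer: True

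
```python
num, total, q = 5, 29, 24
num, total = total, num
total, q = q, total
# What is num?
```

Trace (tracking num):
num, total, q = (5, 29, 24)  # -> num = 5, total = 29, q = 24
num, total = (total, num)  # -> num = 29, total = 5
total, q = (q, total)  # -> total = 24, q = 5

Answer: 29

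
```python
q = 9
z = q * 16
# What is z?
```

Answer: 144

Derivation:
Trace (tracking z):
q = 9  # -> q = 9
z = q * 16  # -> z = 144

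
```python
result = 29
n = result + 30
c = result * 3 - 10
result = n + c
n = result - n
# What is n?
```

Trace (tracking n):
result = 29  # -> result = 29
n = result + 30  # -> n = 59
c = result * 3 - 10  # -> c = 77
result = n + c  # -> result = 136
n = result - n  # -> n = 77

Answer: 77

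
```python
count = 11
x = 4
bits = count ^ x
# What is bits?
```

Answer: 15

Derivation:
Trace (tracking bits):
count = 11  # -> count = 11
x = 4  # -> x = 4
bits = count ^ x  # -> bits = 15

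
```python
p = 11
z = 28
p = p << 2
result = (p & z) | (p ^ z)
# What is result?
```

Answer: 60

Derivation:
Trace (tracking result):
p = 11  # -> p = 11
z = 28  # -> z = 28
p = p << 2  # -> p = 44
result = p & z | p ^ z  # -> result = 60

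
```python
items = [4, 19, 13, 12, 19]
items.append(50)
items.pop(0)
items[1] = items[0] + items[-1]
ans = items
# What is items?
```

Trace (tracking items):
items = [4, 19, 13, 12, 19]  # -> items = [4, 19, 13, 12, 19]
items.append(50)  # -> items = [4, 19, 13, 12, 19, 50]
items.pop(0)  # -> items = [19, 13, 12, 19, 50]
items[1] = items[0] + items[-1]  # -> items = [19, 69, 12, 19, 50]
ans = items  # -> ans = [19, 69, 12, 19, 50]

Answer: [19, 69, 12, 19, 50]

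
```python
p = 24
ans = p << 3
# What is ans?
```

Trace (tracking ans):
p = 24  # -> p = 24
ans = p << 3  # -> ans = 192

Answer: 192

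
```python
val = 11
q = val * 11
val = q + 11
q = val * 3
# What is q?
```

Trace (tracking q):
val = 11  # -> val = 11
q = val * 11  # -> q = 121
val = q + 11  # -> val = 132
q = val * 3  # -> q = 396

Answer: 396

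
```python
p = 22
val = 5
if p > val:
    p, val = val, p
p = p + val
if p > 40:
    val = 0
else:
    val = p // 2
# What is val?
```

Trace (tracking val):
p = 22  # -> p = 22
val = 5  # -> val = 5
if p > val:  # condition is True
    p, val = (val, p)  # -> p = 5, val = 22
p = p + val  # -> p = 27
if p > 40:  # condition is False
else:
    val = p // 2  # -> val = 13

Answer: 13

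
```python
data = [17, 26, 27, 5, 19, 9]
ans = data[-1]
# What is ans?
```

Answer: 9

Derivation:
Trace (tracking ans):
data = [17, 26, 27, 5, 19, 9]  # -> data = [17, 26, 27, 5, 19, 9]
ans = data[-1]  # -> ans = 9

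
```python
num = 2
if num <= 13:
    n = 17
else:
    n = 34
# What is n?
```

Trace (tracking n):
num = 2  # -> num = 2
if num <= 13:  # condition is True
    n = 17  # -> n = 17

Answer: 17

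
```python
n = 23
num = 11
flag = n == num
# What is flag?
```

Answer: False

Derivation:
Trace (tracking flag):
n = 23  # -> n = 23
num = 11  # -> num = 11
flag = n == num  # -> flag = False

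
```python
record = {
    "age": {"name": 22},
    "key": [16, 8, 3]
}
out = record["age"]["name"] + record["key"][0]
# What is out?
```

Trace (tracking out):
record = {'age': {'name': 22}, 'key': [16, 8, 3]}  # -> record = {'age': {'name': 22}, 'key': [16, 8, 3]}
out = record['age']['name'] + record['key'][0]  # -> out = 38

Answer: 38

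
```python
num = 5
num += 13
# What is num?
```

Answer: 18

Derivation:
Trace (tracking num):
num = 5  # -> num = 5
num += 13  # -> num = 18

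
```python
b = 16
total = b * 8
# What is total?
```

Answer: 128

Derivation:
Trace (tracking total):
b = 16  # -> b = 16
total = b * 8  # -> total = 128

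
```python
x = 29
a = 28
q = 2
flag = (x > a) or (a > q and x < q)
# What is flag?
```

Trace (tracking flag):
x = 29  # -> x = 29
a = 28  # -> a = 28
q = 2  # -> q = 2
flag = x > a or (a > q and x < q)  # -> flag = True

Answer: True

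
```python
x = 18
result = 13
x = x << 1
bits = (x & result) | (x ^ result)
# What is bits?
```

Answer: 45

Derivation:
Trace (tracking bits):
x = 18  # -> x = 18
result = 13  # -> result = 13
x = x << 1  # -> x = 36
bits = x & result | x ^ result  # -> bits = 45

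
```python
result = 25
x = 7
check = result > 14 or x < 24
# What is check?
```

Answer: True

Derivation:
Trace (tracking check):
result = 25  # -> result = 25
x = 7  # -> x = 7
check = result > 14 or x < 24  # -> check = True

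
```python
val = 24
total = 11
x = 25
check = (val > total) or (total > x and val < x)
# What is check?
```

Answer: True

Derivation:
Trace (tracking check):
val = 24  # -> val = 24
total = 11  # -> total = 11
x = 25  # -> x = 25
check = val > total or (total > x and val < x)  # -> check = True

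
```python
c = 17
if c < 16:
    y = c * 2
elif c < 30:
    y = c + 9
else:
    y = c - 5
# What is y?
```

Answer: 26

Derivation:
Trace (tracking y):
c = 17  # -> c = 17
if c < 16:  # condition is False
elif c < 30:  # condition is True
    y = c + 9  # -> y = 26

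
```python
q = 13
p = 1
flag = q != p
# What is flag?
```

Trace (tracking flag):
q = 13  # -> q = 13
p = 1  # -> p = 1
flag = q != p  # -> flag = True

Answer: True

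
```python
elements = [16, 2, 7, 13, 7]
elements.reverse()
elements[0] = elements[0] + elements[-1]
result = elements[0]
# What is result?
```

Answer: 23

Derivation:
Trace (tracking result):
elements = [16, 2, 7, 13, 7]  # -> elements = [16, 2, 7, 13, 7]
elements.reverse()  # -> elements = [7, 13, 7, 2, 16]
elements[0] = elements[0] + elements[-1]  # -> elements = [23, 13, 7, 2, 16]
result = elements[0]  # -> result = 23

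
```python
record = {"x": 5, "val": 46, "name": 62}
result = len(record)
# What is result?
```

Answer: 3

Derivation:
Trace (tracking result):
record = {'x': 5, 'val': 46, 'name': 62}  # -> record = {'x': 5, 'val': 46, 'name': 62}
result = len(record)  # -> result = 3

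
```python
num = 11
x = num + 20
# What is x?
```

Answer: 31

Derivation:
Trace (tracking x):
num = 11  # -> num = 11
x = num + 20  # -> x = 31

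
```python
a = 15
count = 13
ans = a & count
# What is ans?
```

Answer: 13

Derivation:
Trace (tracking ans):
a = 15  # -> a = 15
count = 13  # -> count = 13
ans = a & count  # -> ans = 13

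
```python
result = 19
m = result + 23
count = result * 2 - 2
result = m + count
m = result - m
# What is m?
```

Trace (tracking m):
result = 19  # -> result = 19
m = result + 23  # -> m = 42
count = result * 2 - 2  # -> count = 36
result = m + count  # -> result = 78
m = result - m  # -> m = 36

Answer: 36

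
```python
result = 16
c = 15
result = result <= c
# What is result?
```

Answer: False

Derivation:
Trace (tracking result):
result = 16  # -> result = 16
c = 15  # -> c = 15
result = result <= c  # -> result = False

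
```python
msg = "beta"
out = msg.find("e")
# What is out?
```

Trace (tracking out):
msg = 'beta'  # -> msg = 'beta'
out = msg.find('e')  # -> out = 1

Answer: 1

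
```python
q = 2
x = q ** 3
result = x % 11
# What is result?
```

Trace (tracking result):
q = 2  # -> q = 2
x = q ** 3  # -> x = 8
result = x % 11  # -> result = 8

Answer: 8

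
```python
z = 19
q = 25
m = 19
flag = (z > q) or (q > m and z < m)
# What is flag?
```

Answer: False

Derivation:
Trace (tracking flag):
z = 19  # -> z = 19
q = 25  # -> q = 25
m = 19  # -> m = 19
flag = z > q or (q > m and z < m)  # -> flag = False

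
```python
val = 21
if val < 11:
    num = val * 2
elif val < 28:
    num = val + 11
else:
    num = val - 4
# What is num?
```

Answer: 32

Derivation:
Trace (tracking num):
val = 21  # -> val = 21
if val < 11:  # condition is False
elif val < 28:  # condition is True
    num = val + 11  # -> num = 32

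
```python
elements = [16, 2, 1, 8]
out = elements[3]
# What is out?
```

Answer: 8

Derivation:
Trace (tracking out):
elements = [16, 2, 1, 8]  # -> elements = [16, 2, 1, 8]
out = elements[3]  # -> out = 8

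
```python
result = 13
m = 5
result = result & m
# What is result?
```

Trace (tracking result):
result = 13  # -> result = 13
m = 5  # -> m = 5
result = result & m  # -> result = 5

Answer: 5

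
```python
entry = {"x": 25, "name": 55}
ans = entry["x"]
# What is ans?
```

Trace (tracking ans):
entry = {'x': 25, 'name': 55}  # -> entry = {'x': 25, 'name': 55}
ans = entry['x']  # -> ans = 25

Answer: 25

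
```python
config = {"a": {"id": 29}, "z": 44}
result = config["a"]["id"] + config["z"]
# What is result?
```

Trace (tracking result):
config = {'a': {'id': 29}, 'z': 44}  # -> config = {'a': {'id': 29}, 'z': 44}
result = config['a']['id'] + config['z']  # -> result = 73

Answer: 73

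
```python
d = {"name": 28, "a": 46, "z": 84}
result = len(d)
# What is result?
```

Answer: 3

Derivation:
Trace (tracking result):
d = {'name': 28, 'a': 46, 'z': 84}  # -> d = {'name': 28, 'a': 46, 'z': 84}
result = len(d)  # -> result = 3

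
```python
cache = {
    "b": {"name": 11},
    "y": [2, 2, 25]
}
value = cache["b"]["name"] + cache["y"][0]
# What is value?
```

Answer: 13

Derivation:
Trace (tracking value):
cache = {'b': {'name': 11}, 'y': [2, 2, 25]}  # -> cache = {'b': {'name': 11}, 'y': [2, 2, 25]}
value = cache['b']['name'] + cache['y'][0]  # -> value = 13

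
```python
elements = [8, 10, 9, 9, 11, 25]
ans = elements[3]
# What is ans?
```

Answer: 9

Derivation:
Trace (tracking ans):
elements = [8, 10, 9, 9, 11, 25]  # -> elements = [8, 10, 9, 9, 11, 25]
ans = elements[3]  # -> ans = 9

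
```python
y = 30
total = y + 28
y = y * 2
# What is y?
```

Trace (tracking y):
y = 30  # -> y = 30
total = y + 28  # -> total = 58
y = y * 2  # -> y = 60

Answer: 60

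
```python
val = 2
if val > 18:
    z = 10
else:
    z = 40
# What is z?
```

Trace (tracking z):
val = 2  # -> val = 2
if val > 18:  # condition is False
else:
    z = 40  # -> z = 40

Answer: 40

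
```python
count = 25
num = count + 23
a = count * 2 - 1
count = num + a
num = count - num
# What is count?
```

Trace (tracking count):
count = 25  # -> count = 25
num = count + 23  # -> num = 48
a = count * 2 - 1  # -> a = 49
count = num + a  # -> count = 97
num = count - num  # -> num = 49

Answer: 97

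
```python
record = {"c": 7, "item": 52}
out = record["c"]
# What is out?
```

Answer: 7

Derivation:
Trace (tracking out):
record = {'c': 7, 'item': 52}  # -> record = {'c': 7, 'item': 52}
out = record['c']  # -> out = 7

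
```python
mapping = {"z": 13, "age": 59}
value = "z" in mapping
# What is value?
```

Answer: True

Derivation:
Trace (tracking value):
mapping = {'z': 13, 'age': 59}  # -> mapping = {'z': 13, 'age': 59}
value = 'z' in mapping  # -> value = True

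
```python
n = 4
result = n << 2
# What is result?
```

Answer: 16

Derivation:
Trace (tracking result):
n = 4  # -> n = 4
result = n << 2  # -> result = 16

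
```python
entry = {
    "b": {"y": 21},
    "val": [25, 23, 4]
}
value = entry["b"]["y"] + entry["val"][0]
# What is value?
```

Trace (tracking value):
entry = {'b': {'y': 21}, 'val': [25, 23, 4]}  # -> entry = {'b': {'y': 21}, 'val': [25, 23, 4]}
value = entry['b']['y'] + entry['val'][0]  # -> value = 46

Answer: 46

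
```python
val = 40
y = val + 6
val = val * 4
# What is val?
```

Trace (tracking val):
val = 40  # -> val = 40
y = val + 6  # -> y = 46
val = val * 4  # -> val = 160

Answer: 160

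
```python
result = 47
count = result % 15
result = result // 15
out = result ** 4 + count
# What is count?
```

Answer: 2

Derivation:
Trace (tracking count):
result = 47  # -> result = 47
count = result % 15  # -> count = 2
result = result // 15  # -> result = 3
out = result ** 4 + count  # -> out = 83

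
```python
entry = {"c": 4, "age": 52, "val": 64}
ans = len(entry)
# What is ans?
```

Trace (tracking ans):
entry = {'c': 4, 'age': 52, 'val': 64}  # -> entry = {'c': 4, 'age': 52, 'val': 64}
ans = len(entry)  # -> ans = 3

Answer: 3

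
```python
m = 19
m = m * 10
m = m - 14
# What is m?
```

Trace (tracking m):
m = 19  # -> m = 19
m = m * 10  # -> m = 190
m = m - 14  # -> m = 176

Answer: 176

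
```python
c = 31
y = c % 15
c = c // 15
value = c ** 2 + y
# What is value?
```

Answer: 5

Derivation:
Trace (tracking value):
c = 31  # -> c = 31
y = c % 15  # -> y = 1
c = c // 15  # -> c = 2
value = c ** 2 + y  # -> value = 5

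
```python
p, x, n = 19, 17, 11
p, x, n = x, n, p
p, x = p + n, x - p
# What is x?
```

Answer: -6

Derivation:
Trace (tracking x):
p, x, n = (19, 17, 11)  # -> p = 19, x = 17, n = 11
p, x, n = (x, n, p)  # -> p = 17, x = 11, n = 19
p, x = (p + n, x - p)  # -> p = 36, x = -6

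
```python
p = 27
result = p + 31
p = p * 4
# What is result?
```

Trace (tracking result):
p = 27  # -> p = 27
result = p + 31  # -> result = 58
p = p * 4  # -> p = 108

Answer: 58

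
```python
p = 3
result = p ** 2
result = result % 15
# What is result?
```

Answer: 9

Derivation:
Trace (tracking result):
p = 3  # -> p = 3
result = p ** 2  # -> result = 9
result = result % 15  # -> result = 9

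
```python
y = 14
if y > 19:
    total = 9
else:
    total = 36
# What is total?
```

Trace (tracking total):
y = 14  # -> y = 14
if y > 19:  # condition is False
else:
    total = 36  # -> total = 36

Answer: 36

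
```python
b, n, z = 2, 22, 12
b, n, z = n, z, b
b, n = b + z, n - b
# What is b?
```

Answer: 24

Derivation:
Trace (tracking b):
b, n, z = (2, 22, 12)  # -> b = 2, n = 22, z = 12
b, n, z = (n, z, b)  # -> b = 22, n = 12, z = 2
b, n = (b + z, n - b)  # -> b = 24, n = -10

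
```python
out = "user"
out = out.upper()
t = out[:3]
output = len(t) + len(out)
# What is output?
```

Answer: 7

Derivation:
Trace (tracking output):
out = 'user'  # -> out = 'user'
out = out.upper()  # -> out = 'USER'
t = out[:3]  # -> t = 'USE'
output = len(t) + len(out)  # -> output = 7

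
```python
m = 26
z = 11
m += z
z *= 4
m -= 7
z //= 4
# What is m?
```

Answer: 30

Derivation:
Trace (tracking m):
m = 26  # -> m = 26
z = 11  # -> z = 11
m += z  # -> m = 37
z *= 4  # -> z = 44
m -= 7  # -> m = 30
z //= 4  # -> z = 11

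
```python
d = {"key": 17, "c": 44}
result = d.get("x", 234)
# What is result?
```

Answer: 234

Derivation:
Trace (tracking result):
d = {'key': 17, 'c': 44}  # -> d = {'key': 17, 'c': 44}
result = d.get('x', 234)  # -> result = 234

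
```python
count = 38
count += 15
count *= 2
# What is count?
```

Answer: 106

Derivation:
Trace (tracking count):
count = 38  # -> count = 38
count += 15  # -> count = 53
count *= 2  # -> count = 106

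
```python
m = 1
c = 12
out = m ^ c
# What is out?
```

Answer: 13

Derivation:
Trace (tracking out):
m = 1  # -> m = 1
c = 12  # -> c = 12
out = m ^ c  # -> out = 13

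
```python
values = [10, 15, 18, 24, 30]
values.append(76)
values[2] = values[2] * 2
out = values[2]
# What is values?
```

Answer: [10, 15, 36, 24, 30, 76]

Derivation:
Trace (tracking values):
values = [10, 15, 18, 24, 30]  # -> values = [10, 15, 18, 24, 30]
values.append(76)  # -> values = [10, 15, 18, 24, 30, 76]
values[2] = values[2] * 2  # -> values = [10, 15, 36, 24, 30, 76]
out = values[2]  # -> out = 36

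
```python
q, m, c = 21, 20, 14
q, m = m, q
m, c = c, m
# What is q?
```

Answer: 20

Derivation:
Trace (tracking q):
q, m, c = (21, 20, 14)  # -> q = 21, m = 20, c = 14
q, m = (m, q)  # -> q = 20, m = 21
m, c = (c, m)  # -> m = 14, c = 21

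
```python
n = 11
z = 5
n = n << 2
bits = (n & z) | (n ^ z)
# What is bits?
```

Answer: 45

Derivation:
Trace (tracking bits):
n = 11  # -> n = 11
z = 5  # -> z = 5
n = n << 2  # -> n = 44
bits = n & z | n ^ z  # -> bits = 45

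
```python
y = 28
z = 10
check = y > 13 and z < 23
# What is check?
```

Answer: True

Derivation:
Trace (tracking check):
y = 28  # -> y = 28
z = 10  # -> z = 10
check = y > 13 and z < 23  # -> check = True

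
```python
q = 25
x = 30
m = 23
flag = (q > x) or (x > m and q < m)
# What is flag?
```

Trace (tracking flag):
q = 25  # -> q = 25
x = 30  # -> x = 30
m = 23  # -> m = 23
flag = q > x or (x > m and q < m)  # -> flag = False

Answer: False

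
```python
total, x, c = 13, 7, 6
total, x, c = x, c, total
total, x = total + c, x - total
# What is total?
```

Trace (tracking total):
total, x, c = (13, 7, 6)  # -> total = 13, x = 7, c = 6
total, x, c = (x, c, total)  # -> total = 7, x = 6, c = 13
total, x = (total + c, x - total)  # -> total = 20, x = -1

Answer: 20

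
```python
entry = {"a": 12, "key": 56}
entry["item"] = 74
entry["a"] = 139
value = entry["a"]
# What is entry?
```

Trace (tracking entry):
entry = {'a': 12, 'key': 56}  # -> entry = {'a': 12, 'key': 56}
entry['item'] = 74  # -> entry = {'a': 12, 'key': 56, 'item': 74}
entry['a'] = 139  # -> entry = {'a': 139, 'key': 56, 'item': 74}
value = entry['a']  # -> value = 139

Answer: {'a': 139, 'key': 56, 'item': 74}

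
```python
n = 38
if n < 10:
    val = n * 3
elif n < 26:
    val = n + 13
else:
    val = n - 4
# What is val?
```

Trace (tracking val):
n = 38  # -> n = 38
if n < 10:  # condition is False
elif n < 26:  # condition is False
else:
    val = n - 4  # -> val = 34

Answer: 34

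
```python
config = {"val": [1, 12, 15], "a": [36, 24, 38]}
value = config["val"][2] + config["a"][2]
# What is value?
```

Answer: 53

Derivation:
Trace (tracking value):
config = {'val': [1, 12, 15], 'a': [36, 24, 38]}  # -> config = {'val': [1, 12, 15], 'a': [36, 24, 38]}
value = config['val'][2] + config['a'][2]  # -> value = 53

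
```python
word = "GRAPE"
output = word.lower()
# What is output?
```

Answer: 'grape'

Derivation:
Trace (tracking output):
word = 'GRAPE'  # -> word = 'GRAPE'
output = word.lower()  # -> output = 'grape'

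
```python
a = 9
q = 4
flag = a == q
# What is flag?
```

Trace (tracking flag):
a = 9  # -> a = 9
q = 4  # -> q = 4
flag = a == q  # -> flag = False

Answer: False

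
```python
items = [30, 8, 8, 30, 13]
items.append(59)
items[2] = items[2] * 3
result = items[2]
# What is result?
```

Trace (tracking result):
items = [30, 8, 8, 30, 13]  # -> items = [30, 8, 8, 30, 13]
items.append(59)  # -> items = [30, 8, 8, 30, 13, 59]
items[2] = items[2] * 3  # -> items = [30, 8, 24, 30, 13, 59]
result = items[2]  # -> result = 24

Answer: 24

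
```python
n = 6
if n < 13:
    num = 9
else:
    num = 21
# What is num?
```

Answer: 9

Derivation:
Trace (tracking num):
n = 6  # -> n = 6
if n < 13:  # condition is True
    num = 9  # -> num = 9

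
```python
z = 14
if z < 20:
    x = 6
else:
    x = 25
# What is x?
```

Answer: 6

Derivation:
Trace (tracking x):
z = 14  # -> z = 14
if z < 20:  # condition is True
    x = 6  # -> x = 6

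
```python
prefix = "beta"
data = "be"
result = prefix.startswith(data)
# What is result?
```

Trace (tracking result):
prefix = 'beta'  # -> prefix = 'beta'
data = 'be'  # -> data = 'be'
result = prefix.startswith(data)  # -> result = True

Answer: True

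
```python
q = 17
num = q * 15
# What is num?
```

Answer: 255

Derivation:
Trace (tracking num):
q = 17  # -> q = 17
num = q * 15  # -> num = 255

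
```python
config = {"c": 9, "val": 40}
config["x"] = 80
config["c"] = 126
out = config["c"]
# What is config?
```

Trace (tracking config):
config = {'c': 9, 'val': 40}  # -> config = {'c': 9, 'val': 40}
config['x'] = 80  # -> config = {'c': 9, 'val': 40, 'x': 80}
config['c'] = 126  # -> config = {'c': 126, 'val': 40, 'x': 80}
out = config['c']  # -> out = 126

Answer: {'c': 126, 'val': 40, 'x': 80}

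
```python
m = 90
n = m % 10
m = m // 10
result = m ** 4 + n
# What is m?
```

Trace (tracking m):
m = 90  # -> m = 90
n = m % 10  # -> n = 0
m = m // 10  # -> m = 9
result = m ** 4 + n  # -> result = 6561

Answer: 9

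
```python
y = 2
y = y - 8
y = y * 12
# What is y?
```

Trace (tracking y):
y = 2  # -> y = 2
y = y - 8  # -> y = -6
y = y * 12  # -> y = -72

Answer: -72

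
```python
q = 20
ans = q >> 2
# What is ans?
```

Answer: 5

Derivation:
Trace (tracking ans):
q = 20  # -> q = 20
ans = q >> 2  # -> ans = 5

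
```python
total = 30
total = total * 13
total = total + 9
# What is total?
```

Trace (tracking total):
total = 30  # -> total = 30
total = total * 13  # -> total = 390
total = total + 9  # -> total = 399

Answer: 399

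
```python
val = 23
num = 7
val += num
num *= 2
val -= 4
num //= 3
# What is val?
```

Answer: 26

Derivation:
Trace (tracking val):
val = 23  # -> val = 23
num = 7  # -> num = 7
val += num  # -> val = 30
num *= 2  # -> num = 14
val -= 4  # -> val = 26
num //= 3  # -> num = 4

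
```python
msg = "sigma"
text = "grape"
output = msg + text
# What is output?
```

Trace (tracking output):
msg = 'sigma'  # -> msg = 'sigma'
text = 'grape'  # -> text = 'grape'
output = msg + text  # -> output = 'sigmagrape'

Answer: 'sigmagrape'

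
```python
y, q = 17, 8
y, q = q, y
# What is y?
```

Trace (tracking y):
y, q = (17, 8)  # -> y = 17, q = 8
y, q = (q, y)  # -> y = 8, q = 17

Answer: 8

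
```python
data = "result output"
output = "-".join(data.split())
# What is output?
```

Trace (tracking output):
data = 'result output'  # -> data = 'result output'
output = '-'.join(data.split())  # -> output = 'result-output'

Answer: 'result-output'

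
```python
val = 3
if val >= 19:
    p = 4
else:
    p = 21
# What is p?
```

Trace (tracking p):
val = 3  # -> val = 3
if val >= 19:  # condition is False
else:
    p = 21  # -> p = 21

Answer: 21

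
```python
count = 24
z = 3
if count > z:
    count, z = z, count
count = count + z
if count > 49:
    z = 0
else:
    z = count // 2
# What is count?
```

Trace (tracking count):
count = 24  # -> count = 24
z = 3  # -> z = 3
if count > z:  # condition is True
    count, z = (z, count)  # -> count = 3, z = 24
count = count + z  # -> count = 27
if count > 49:  # condition is False
else:
    z = count // 2  # -> z = 13

Answer: 27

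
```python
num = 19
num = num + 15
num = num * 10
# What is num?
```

Trace (tracking num):
num = 19  # -> num = 19
num = num + 15  # -> num = 34
num = num * 10  # -> num = 340

Answer: 340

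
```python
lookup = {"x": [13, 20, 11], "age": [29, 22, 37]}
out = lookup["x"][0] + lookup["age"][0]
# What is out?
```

Answer: 42

Derivation:
Trace (tracking out):
lookup = {'x': [13, 20, 11], 'age': [29, 22, 37]}  # -> lookup = {'x': [13, 20, 11], 'age': [29, 22, 37]}
out = lookup['x'][0] + lookup['age'][0]  # -> out = 42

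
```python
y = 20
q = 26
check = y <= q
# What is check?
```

Trace (tracking check):
y = 20  # -> y = 20
q = 26  # -> q = 26
check = y <= q  # -> check = True

Answer: True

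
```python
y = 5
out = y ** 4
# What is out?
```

Trace (tracking out):
y = 5  # -> y = 5
out = y ** 4  # -> out = 625

Answer: 625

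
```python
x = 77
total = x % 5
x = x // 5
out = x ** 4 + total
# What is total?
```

Answer: 2

Derivation:
Trace (tracking total):
x = 77  # -> x = 77
total = x % 5  # -> total = 2
x = x // 5  # -> x = 15
out = x ** 4 + total  # -> out = 50627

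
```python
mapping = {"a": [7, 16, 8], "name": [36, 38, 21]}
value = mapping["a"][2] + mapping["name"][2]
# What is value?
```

Answer: 29

Derivation:
Trace (tracking value):
mapping = {'a': [7, 16, 8], 'name': [36, 38, 21]}  # -> mapping = {'a': [7, 16, 8], 'name': [36, 38, 21]}
value = mapping['a'][2] + mapping['name'][2]  # -> value = 29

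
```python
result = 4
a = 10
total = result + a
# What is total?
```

Answer: 14

Derivation:
Trace (tracking total):
result = 4  # -> result = 4
a = 10  # -> a = 10
total = result + a  # -> total = 14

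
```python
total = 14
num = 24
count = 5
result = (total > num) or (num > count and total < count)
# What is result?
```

Answer: False

Derivation:
Trace (tracking result):
total = 14  # -> total = 14
num = 24  # -> num = 24
count = 5  # -> count = 5
result = total > num or (num > count and total < count)  # -> result = False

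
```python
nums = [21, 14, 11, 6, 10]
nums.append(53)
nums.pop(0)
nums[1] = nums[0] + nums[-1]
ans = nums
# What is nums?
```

Trace (tracking nums):
nums = [21, 14, 11, 6, 10]  # -> nums = [21, 14, 11, 6, 10]
nums.append(53)  # -> nums = [21, 14, 11, 6, 10, 53]
nums.pop(0)  # -> nums = [14, 11, 6, 10, 53]
nums[1] = nums[0] + nums[-1]  # -> nums = [14, 67, 6, 10, 53]
ans = nums  # -> ans = [14, 67, 6, 10, 53]

Answer: [14, 67, 6, 10, 53]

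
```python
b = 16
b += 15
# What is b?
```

Answer: 31

Derivation:
Trace (tracking b):
b = 16  # -> b = 16
b += 15  # -> b = 31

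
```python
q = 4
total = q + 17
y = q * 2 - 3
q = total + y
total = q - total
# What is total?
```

Answer: 5

Derivation:
Trace (tracking total):
q = 4  # -> q = 4
total = q + 17  # -> total = 21
y = q * 2 - 3  # -> y = 5
q = total + y  # -> q = 26
total = q - total  # -> total = 5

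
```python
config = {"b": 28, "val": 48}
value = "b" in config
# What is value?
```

Trace (tracking value):
config = {'b': 28, 'val': 48}  # -> config = {'b': 28, 'val': 48}
value = 'b' in config  # -> value = True

Answer: True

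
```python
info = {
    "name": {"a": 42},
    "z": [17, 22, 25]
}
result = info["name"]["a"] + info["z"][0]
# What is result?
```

Trace (tracking result):
info = {'name': {'a': 42}, 'z': [17, 22, 25]}  # -> info = {'name': {'a': 42}, 'z': [17, 22, 25]}
result = info['name']['a'] + info['z'][0]  # -> result = 59

Answer: 59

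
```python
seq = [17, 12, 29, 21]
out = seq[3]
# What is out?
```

Trace (tracking out):
seq = [17, 12, 29, 21]  # -> seq = [17, 12, 29, 21]
out = seq[3]  # -> out = 21

Answer: 21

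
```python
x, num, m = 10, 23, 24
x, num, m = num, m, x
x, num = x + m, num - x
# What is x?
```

Trace (tracking x):
x, num, m = (10, 23, 24)  # -> x = 10, num = 23, m = 24
x, num, m = (num, m, x)  # -> x = 23, num = 24, m = 10
x, num = (x + m, num - x)  # -> x = 33, num = 1

Answer: 33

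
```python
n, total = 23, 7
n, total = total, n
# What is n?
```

Answer: 7

Derivation:
Trace (tracking n):
n, total = (23, 7)  # -> n = 23, total = 7
n, total = (total, n)  # -> n = 7, total = 23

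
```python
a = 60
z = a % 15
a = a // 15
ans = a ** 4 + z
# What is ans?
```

Trace (tracking ans):
a = 60  # -> a = 60
z = a % 15  # -> z = 0
a = a // 15  # -> a = 4
ans = a ** 4 + z  # -> ans = 256

Answer: 256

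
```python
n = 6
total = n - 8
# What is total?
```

Answer: -2

Derivation:
Trace (tracking total):
n = 6  # -> n = 6
total = n - 8  # -> total = -2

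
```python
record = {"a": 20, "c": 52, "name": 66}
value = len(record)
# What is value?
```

Answer: 3

Derivation:
Trace (tracking value):
record = {'a': 20, 'c': 52, 'name': 66}  # -> record = {'a': 20, 'c': 52, 'name': 66}
value = len(record)  # -> value = 3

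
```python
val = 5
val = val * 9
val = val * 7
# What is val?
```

Trace (tracking val):
val = 5  # -> val = 5
val = val * 9  # -> val = 45
val = val * 7  # -> val = 315

Answer: 315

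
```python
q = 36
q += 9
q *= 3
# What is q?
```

Answer: 135

Derivation:
Trace (tracking q):
q = 36  # -> q = 36
q += 9  # -> q = 45
q *= 3  # -> q = 135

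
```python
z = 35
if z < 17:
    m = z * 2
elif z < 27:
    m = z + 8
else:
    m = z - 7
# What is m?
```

Trace (tracking m):
z = 35  # -> z = 35
if z < 17:  # condition is False
elif z < 27:  # condition is False
else:
    m = z - 7  # -> m = 28

Answer: 28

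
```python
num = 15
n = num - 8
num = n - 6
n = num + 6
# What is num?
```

Trace (tracking num):
num = 15  # -> num = 15
n = num - 8  # -> n = 7
num = n - 6  # -> num = 1
n = num + 6  # -> n = 7

Answer: 1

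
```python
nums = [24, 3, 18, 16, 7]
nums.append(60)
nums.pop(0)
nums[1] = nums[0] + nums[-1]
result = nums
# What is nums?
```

Trace (tracking nums):
nums = [24, 3, 18, 16, 7]  # -> nums = [24, 3, 18, 16, 7]
nums.append(60)  # -> nums = [24, 3, 18, 16, 7, 60]
nums.pop(0)  # -> nums = [3, 18, 16, 7, 60]
nums[1] = nums[0] + nums[-1]  # -> nums = [3, 63, 16, 7, 60]
result = nums  # -> result = [3, 63, 16, 7, 60]

Answer: [3, 63, 16, 7, 60]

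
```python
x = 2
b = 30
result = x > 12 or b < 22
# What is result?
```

Answer: False

Derivation:
Trace (tracking result):
x = 2  # -> x = 2
b = 30  # -> b = 30
result = x > 12 or b < 22  # -> result = False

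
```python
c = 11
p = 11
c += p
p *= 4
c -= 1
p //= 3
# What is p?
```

Trace (tracking p):
c = 11  # -> c = 11
p = 11  # -> p = 11
c += p  # -> c = 22
p *= 4  # -> p = 44
c -= 1  # -> c = 21
p //= 3  # -> p = 14

Answer: 14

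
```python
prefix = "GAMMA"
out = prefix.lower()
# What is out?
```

Trace (tracking out):
prefix = 'GAMMA'  # -> prefix = 'GAMMA'
out = prefix.lower()  # -> out = 'gamma'

Answer: 'gamma'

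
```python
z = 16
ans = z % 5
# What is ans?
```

Trace (tracking ans):
z = 16  # -> z = 16
ans = z % 5  # -> ans = 1

Answer: 1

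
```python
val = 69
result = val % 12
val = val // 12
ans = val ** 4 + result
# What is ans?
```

Answer: 634

Derivation:
Trace (tracking ans):
val = 69  # -> val = 69
result = val % 12  # -> result = 9
val = val // 12  # -> val = 5
ans = val ** 4 + result  # -> ans = 634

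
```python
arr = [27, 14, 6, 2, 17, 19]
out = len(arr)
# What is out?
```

Trace (tracking out):
arr = [27, 14, 6, 2, 17, 19]  # -> arr = [27, 14, 6, 2, 17, 19]
out = len(arr)  # -> out = 6

Answer: 6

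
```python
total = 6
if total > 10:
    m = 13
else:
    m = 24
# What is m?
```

Answer: 24

Derivation:
Trace (tracking m):
total = 6  # -> total = 6
if total > 10:  # condition is False
else:
    m = 24  # -> m = 24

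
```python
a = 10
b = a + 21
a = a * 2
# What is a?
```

Trace (tracking a):
a = 10  # -> a = 10
b = a + 21  # -> b = 31
a = a * 2  # -> a = 20

Answer: 20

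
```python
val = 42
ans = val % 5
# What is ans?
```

Answer: 2

Derivation:
Trace (tracking ans):
val = 42  # -> val = 42
ans = val % 5  # -> ans = 2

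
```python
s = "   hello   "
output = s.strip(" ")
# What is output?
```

Answer: 'hello'

Derivation:
Trace (tracking output):
s = '   hello   '  # -> s = '   hello   '
output = s.strip(' ')  # -> output = 'hello'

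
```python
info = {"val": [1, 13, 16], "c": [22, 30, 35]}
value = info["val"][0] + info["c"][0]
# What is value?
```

Trace (tracking value):
info = {'val': [1, 13, 16], 'c': [22, 30, 35]}  # -> info = {'val': [1, 13, 16], 'c': [22, 30, 35]}
value = info['val'][0] + info['c'][0]  # -> value = 23

Answer: 23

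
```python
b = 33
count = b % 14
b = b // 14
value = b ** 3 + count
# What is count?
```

Answer: 5

Derivation:
Trace (tracking count):
b = 33  # -> b = 33
count = b % 14  # -> count = 5
b = b // 14  # -> b = 2
value = b ** 3 + count  # -> value = 13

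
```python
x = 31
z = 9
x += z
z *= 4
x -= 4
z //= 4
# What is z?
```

Trace (tracking z):
x = 31  # -> x = 31
z = 9  # -> z = 9
x += z  # -> x = 40
z *= 4  # -> z = 36
x -= 4  # -> x = 36
z //= 4  # -> z = 9

Answer: 9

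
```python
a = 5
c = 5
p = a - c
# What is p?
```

Answer: 0

Derivation:
Trace (tracking p):
a = 5  # -> a = 5
c = 5  # -> c = 5
p = a - c  # -> p = 0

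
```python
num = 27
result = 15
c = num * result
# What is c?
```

Trace (tracking c):
num = 27  # -> num = 27
result = 15  # -> result = 15
c = num * result  # -> c = 405

Answer: 405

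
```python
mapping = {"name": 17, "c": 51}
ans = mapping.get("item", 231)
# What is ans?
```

Trace (tracking ans):
mapping = {'name': 17, 'c': 51}  # -> mapping = {'name': 17, 'c': 51}
ans = mapping.get('item', 231)  # -> ans = 231

Answer: 231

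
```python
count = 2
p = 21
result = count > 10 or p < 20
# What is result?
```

Answer: False

Derivation:
Trace (tracking result):
count = 2  # -> count = 2
p = 21  # -> p = 21
result = count > 10 or p < 20  # -> result = False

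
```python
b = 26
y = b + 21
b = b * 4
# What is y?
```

Trace (tracking y):
b = 26  # -> b = 26
y = b + 21  # -> y = 47
b = b * 4  # -> b = 104

Answer: 47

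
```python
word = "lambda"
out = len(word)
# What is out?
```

Trace (tracking out):
word = 'lambda'  # -> word = 'lambda'
out = len(word)  # -> out = 6

Answer: 6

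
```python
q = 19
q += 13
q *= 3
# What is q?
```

Trace (tracking q):
q = 19  # -> q = 19
q += 13  # -> q = 32
q *= 3  # -> q = 96

Answer: 96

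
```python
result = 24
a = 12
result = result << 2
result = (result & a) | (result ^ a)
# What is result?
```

Answer: 108

Derivation:
Trace (tracking result):
result = 24  # -> result = 24
a = 12  # -> a = 12
result = result << 2  # -> result = 96
result = result & a | result ^ a  # -> result = 108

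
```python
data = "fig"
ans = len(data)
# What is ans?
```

Trace (tracking ans):
data = 'fig'  # -> data = 'fig'
ans = len(data)  # -> ans = 3

Answer: 3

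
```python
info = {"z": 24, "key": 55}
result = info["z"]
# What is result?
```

Answer: 24

Derivation:
Trace (tracking result):
info = {'z': 24, 'key': 55}  # -> info = {'z': 24, 'key': 55}
result = info['z']  # -> result = 24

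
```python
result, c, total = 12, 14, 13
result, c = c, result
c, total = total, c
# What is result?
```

Answer: 14

Derivation:
Trace (tracking result):
result, c, total = (12, 14, 13)  # -> result = 12, c = 14, total = 13
result, c = (c, result)  # -> result = 14, c = 12
c, total = (total, c)  # -> c = 13, total = 12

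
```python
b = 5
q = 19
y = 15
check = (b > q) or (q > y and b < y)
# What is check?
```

Answer: True

Derivation:
Trace (tracking check):
b = 5  # -> b = 5
q = 19  # -> q = 19
y = 15  # -> y = 15
check = b > q or (q > y and b < y)  # -> check = True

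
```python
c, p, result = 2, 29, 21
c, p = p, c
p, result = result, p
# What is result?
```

Answer: 2

Derivation:
Trace (tracking result):
c, p, result = (2, 29, 21)  # -> c = 2, p = 29, result = 21
c, p = (p, c)  # -> c = 29, p = 2
p, result = (result, p)  # -> p = 21, result = 2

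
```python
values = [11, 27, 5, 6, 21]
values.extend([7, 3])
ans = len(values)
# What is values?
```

Trace (tracking values):
values = [11, 27, 5, 6, 21]  # -> values = [11, 27, 5, 6, 21]
values.extend([7, 3])  # -> values = [11, 27, 5, 6, 21, 7, 3]
ans = len(values)  # -> ans = 7

Answer: [11, 27, 5, 6, 21, 7, 3]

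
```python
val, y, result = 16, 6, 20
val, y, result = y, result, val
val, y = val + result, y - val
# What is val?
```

Answer: 22

Derivation:
Trace (tracking val):
val, y, result = (16, 6, 20)  # -> val = 16, y = 6, result = 20
val, y, result = (y, result, val)  # -> val = 6, y = 20, result = 16
val, y = (val + result, y - val)  # -> val = 22, y = 14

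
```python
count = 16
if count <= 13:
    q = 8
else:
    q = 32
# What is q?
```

Trace (tracking q):
count = 16  # -> count = 16
if count <= 13:  # condition is False
else:
    q = 32  # -> q = 32

Answer: 32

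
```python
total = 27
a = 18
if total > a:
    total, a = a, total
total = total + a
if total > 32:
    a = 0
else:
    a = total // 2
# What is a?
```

Answer: 0

Derivation:
Trace (tracking a):
total = 27  # -> total = 27
a = 18  # -> a = 18
if total > a:  # condition is True
    total, a = (a, total)  # -> total = 18, a = 27
total = total + a  # -> total = 45
if total > 32:  # condition is True
    a = 0  # -> a = 0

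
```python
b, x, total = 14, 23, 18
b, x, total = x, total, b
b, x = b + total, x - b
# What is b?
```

Trace (tracking b):
b, x, total = (14, 23, 18)  # -> b = 14, x = 23, total = 18
b, x, total = (x, total, b)  # -> b = 23, x = 18, total = 14
b, x = (b + total, x - b)  # -> b = 37, x = -5

Answer: 37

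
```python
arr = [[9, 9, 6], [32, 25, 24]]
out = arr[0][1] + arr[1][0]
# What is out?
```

Answer: 41

Derivation:
Trace (tracking out):
arr = [[9, 9, 6], [32, 25, 24]]  # -> arr = [[9, 9, 6], [32, 25, 24]]
out = arr[0][1] + arr[1][0]  # -> out = 41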